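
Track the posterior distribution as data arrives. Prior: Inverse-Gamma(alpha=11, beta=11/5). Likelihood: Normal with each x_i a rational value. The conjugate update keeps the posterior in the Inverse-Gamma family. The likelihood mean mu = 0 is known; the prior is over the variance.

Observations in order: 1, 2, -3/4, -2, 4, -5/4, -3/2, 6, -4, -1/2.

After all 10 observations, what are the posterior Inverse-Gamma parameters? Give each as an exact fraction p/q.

obs 1: x=1 → posterior Inverse-Gamma(23/2, 27/10)
obs 2: x=2 → posterior Inverse-Gamma(12, 47/10)
obs 3: x=-3/4 → posterior Inverse-Gamma(25/2, 797/160)
obs 4: x=-2 → posterior Inverse-Gamma(13, 1117/160)
obs 5: x=4 → posterior Inverse-Gamma(27/2, 2397/160)
obs 6: x=-5/4 → posterior Inverse-Gamma(14, 1261/80)
obs 7: x=-3/2 → posterior Inverse-Gamma(29/2, 1351/80)
obs 8: x=6 → posterior Inverse-Gamma(15, 2791/80)
obs 9: x=-4 → posterior Inverse-Gamma(31/2, 3431/80)
obs 10: x=-1/2 → posterior Inverse-Gamma(16, 3441/80)

alpha=16, beta=3441/80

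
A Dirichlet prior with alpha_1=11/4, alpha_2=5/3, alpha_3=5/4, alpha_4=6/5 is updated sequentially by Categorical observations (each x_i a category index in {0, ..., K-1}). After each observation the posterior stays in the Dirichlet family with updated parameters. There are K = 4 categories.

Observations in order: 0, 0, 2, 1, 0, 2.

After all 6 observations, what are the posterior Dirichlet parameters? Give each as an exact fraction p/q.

alpha_1=23/4, alpha_2=8/3, alpha_3=13/4, alpha_4=6/5

obs 1: x=0 → posterior Dirichlet(15/4, 5/3, 5/4, 6/5)
obs 2: x=0 → posterior Dirichlet(19/4, 5/3, 5/4, 6/5)
obs 3: x=2 → posterior Dirichlet(19/4, 5/3, 9/4, 6/5)
obs 4: x=1 → posterior Dirichlet(19/4, 8/3, 9/4, 6/5)
obs 5: x=0 → posterior Dirichlet(23/4, 8/3, 9/4, 6/5)
obs 6: x=2 → posterior Dirichlet(23/4, 8/3, 13/4, 6/5)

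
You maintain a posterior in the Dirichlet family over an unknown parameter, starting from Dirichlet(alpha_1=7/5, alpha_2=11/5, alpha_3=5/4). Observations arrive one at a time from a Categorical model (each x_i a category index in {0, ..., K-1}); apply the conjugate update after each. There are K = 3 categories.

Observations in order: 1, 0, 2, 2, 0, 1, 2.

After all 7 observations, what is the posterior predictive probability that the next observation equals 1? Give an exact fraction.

obs 1: x=1 → posterior Dirichlet(7/5, 16/5, 5/4)
obs 2: x=0 → posterior Dirichlet(12/5, 16/5, 5/4)
obs 3: x=2 → posterior Dirichlet(12/5, 16/5, 9/4)
obs 4: x=2 → posterior Dirichlet(12/5, 16/5, 13/4)
obs 5: x=0 → posterior Dirichlet(17/5, 16/5, 13/4)
obs 6: x=1 → posterior Dirichlet(17/5, 21/5, 13/4)
obs 7: x=2 → posterior Dirichlet(17/5, 21/5, 17/4)

28/79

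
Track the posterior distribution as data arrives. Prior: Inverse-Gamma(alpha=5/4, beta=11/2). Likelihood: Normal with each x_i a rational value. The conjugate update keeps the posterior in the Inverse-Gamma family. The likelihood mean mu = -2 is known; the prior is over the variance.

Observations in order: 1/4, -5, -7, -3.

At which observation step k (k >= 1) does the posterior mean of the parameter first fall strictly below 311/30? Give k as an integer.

k = 2

obs 1: x=1/4 → posterior Inverse-Gamma(7/4, 257/32)
obs 2: x=-5 → posterior Inverse-Gamma(9/4, 401/32)
obs 3: x=-7 → posterior Inverse-Gamma(11/4, 801/32)
obs 4: x=-3 → posterior Inverse-Gamma(13/4, 817/32)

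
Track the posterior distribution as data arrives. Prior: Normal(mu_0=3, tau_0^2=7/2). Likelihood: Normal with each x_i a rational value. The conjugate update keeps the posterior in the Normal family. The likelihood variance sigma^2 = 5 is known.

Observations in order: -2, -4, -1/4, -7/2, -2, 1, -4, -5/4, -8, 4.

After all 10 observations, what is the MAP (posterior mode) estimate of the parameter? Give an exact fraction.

-11/8

obs 1: x=-2 → posterior Normal(16/17, 35/17)
obs 2: x=-4 → posterior Normal(-1/2, 35/24)
obs 3: x=-1/4 → posterior Normal(-55/124, 35/31)
obs 4: x=-7/2 → posterior Normal(-153/152, 35/38)
obs 5: x=-2 → posterior Normal(-209/180, 7/9)
obs 6: x=1 → posterior Normal(-181/208, 35/52)
obs 7: x=-4 → posterior Normal(-293/236, 35/59)
obs 8: x=-5/4 → posterior Normal(-41/33, 35/66)
obs 9: x=-8 → posterior Normal(-138/73, 35/73)
obs 10: x=4 → posterior Normal(-11/8, 7/16)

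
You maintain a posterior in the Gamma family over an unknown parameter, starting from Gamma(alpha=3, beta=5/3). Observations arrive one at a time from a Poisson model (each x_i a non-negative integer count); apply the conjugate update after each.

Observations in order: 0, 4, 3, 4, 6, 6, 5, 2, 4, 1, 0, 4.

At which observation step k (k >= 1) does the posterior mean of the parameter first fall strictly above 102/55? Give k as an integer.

k = 2

obs 1: x=0 → posterior Gamma(3, 8/3)
obs 2: x=4 → posterior Gamma(7, 11/3)
obs 3: x=3 → posterior Gamma(10, 14/3)
obs 4: x=4 → posterior Gamma(14, 17/3)
obs 5: x=6 → posterior Gamma(20, 20/3)
obs 6: x=6 → posterior Gamma(26, 23/3)
obs 7: x=5 → posterior Gamma(31, 26/3)
obs 8: x=2 → posterior Gamma(33, 29/3)
obs 9: x=4 → posterior Gamma(37, 32/3)
obs 10: x=1 → posterior Gamma(38, 35/3)
obs 11: x=0 → posterior Gamma(38, 38/3)
obs 12: x=4 → posterior Gamma(42, 41/3)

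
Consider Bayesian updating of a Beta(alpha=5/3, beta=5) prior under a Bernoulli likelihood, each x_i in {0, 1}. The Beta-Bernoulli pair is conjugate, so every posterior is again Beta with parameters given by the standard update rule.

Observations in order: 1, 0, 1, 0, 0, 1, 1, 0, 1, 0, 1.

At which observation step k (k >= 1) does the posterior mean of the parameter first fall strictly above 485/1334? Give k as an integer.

k = 3

obs 1: x=1 → posterior Beta(8/3, 5)
obs 2: x=0 → posterior Beta(8/3, 6)
obs 3: x=1 → posterior Beta(11/3, 6)
obs 4: x=0 → posterior Beta(11/3, 7)
obs 5: x=0 → posterior Beta(11/3, 8)
obs 6: x=1 → posterior Beta(14/3, 8)
obs 7: x=1 → posterior Beta(17/3, 8)
obs 8: x=0 → posterior Beta(17/3, 9)
obs 9: x=1 → posterior Beta(20/3, 9)
obs 10: x=0 → posterior Beta(20/3, 10)
obs 11: x=1 → posterior Beta(23/3, 10)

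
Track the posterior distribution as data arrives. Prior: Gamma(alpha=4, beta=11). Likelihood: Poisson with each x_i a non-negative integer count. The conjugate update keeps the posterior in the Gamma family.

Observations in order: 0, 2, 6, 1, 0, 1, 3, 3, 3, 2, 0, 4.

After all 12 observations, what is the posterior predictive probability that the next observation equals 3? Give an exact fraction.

13894308600705451164983958544237494809088185/146811384664566452713597726037899455366168576

obs 1: x=0 → posterior Gamma(4, 12)
obs 2: x=2 → posterior Gamma(6, 13)
obs 3: x=6 → posterior Gamma(12, 14)
obs 4: x=1 → posterior Gamma(13, 15)
obs 5: x=0 → posterior Gamma(13, 16)
obs 6: x=1 → posterior Gamma(14, 17)
obs 7: x=3 → posterior Gamma(17, 18)
obs 8: x=3 → posterior Gamma(20, 19)
obs 9: x=3 → posterior Gamma(23, 20)
obs 10: x=2 → posterior Gamma(25, 21)
obs 11: x=0 → posterior Gamma(25, 22)
obs 12: x=4 → posterior Gamma(29, 23)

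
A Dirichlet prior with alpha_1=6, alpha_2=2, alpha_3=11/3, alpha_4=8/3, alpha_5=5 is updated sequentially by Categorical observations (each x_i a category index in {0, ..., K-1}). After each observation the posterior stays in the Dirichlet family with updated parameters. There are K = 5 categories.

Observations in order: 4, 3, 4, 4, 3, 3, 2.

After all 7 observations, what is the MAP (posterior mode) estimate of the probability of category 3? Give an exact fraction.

7/32

obs 1: x=4 → posterior Dirichlet(6, 2, 11/3, 8/3, 6)
obs 2: x=3 → posterior Dirichlet(6, 2, 11/3, 11/3, 6)
obs 3: x=4 → posterior Dirichlet(6, 2, 11/3, 11/3, 7)
obs 4: x=4 → posterior Dirichlet(6, 2, 11/3, 11/3, 8)
obs 5: x=3 → posterior Dirichlet(6, 2, 11/3, 14/3, 8)
obs 6: x=3 → posterior Dirichlet(6, 2, 11/3, 17/3, 8)
obs 7: x=2 → posterior Dirichlet(6, 2, 14/3, 17/3, 8)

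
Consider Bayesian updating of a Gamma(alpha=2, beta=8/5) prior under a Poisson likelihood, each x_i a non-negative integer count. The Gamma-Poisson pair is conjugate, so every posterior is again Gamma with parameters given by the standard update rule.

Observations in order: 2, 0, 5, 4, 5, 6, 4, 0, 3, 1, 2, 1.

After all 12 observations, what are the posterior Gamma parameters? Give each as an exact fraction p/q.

obs 1: x=2 → posterior Gamma(4, 13/5)
obs 2: x=0 → posterior Gamma(4, 18/5)
obs 3: x=5 → posterior Gamma(9, 23/5)
obs 4: x=4 → posterior Gamma(13, 28/5)
obs 5: x=5 → posterior Gamma(18, 33/5)
obs 6: x=6 → posterior Gamma(24, 38/5)
obs 7: x=4 → posterior Gamma(28, 43/5)
obs 8: x=0 → posterior Gamma(28, 48/5)
obs 9: x=3 → posterior Gamma(31, 53/5)
obs 10: x=1 → posterior Gamma(32, 58/5)
obs 11: x=2 → posterior Gamma(34, 63/5)
obs 12: x=1 → posterior Gamma(35, 68/5)

alpha=35, beta=68/5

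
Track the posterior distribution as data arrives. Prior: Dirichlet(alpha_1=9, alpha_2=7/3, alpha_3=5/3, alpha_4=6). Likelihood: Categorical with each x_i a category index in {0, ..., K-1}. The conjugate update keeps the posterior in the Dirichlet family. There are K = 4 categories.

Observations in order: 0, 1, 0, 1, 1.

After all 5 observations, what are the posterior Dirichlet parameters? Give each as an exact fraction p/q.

obs 1: x=0 → posterior Dirichlet(10, 7/3, 5/3, 6)
obs 2: x=1 → posterior Dirichlet(10, 10/3, 5/3, 6)
obs 3: x=0 → posterior Dirichlet(11, 10/3, 5/3, 6)
obs 4: x=1 → posterior Dirichlet(11, 13/3, 5/3, 6)
obs 5: x=1 → posterior Dirichlet(11, 16/3, 5/3, 6)

alpha_1=11, alpha_2=16/3, alpha_3=5/3, alpha_4=6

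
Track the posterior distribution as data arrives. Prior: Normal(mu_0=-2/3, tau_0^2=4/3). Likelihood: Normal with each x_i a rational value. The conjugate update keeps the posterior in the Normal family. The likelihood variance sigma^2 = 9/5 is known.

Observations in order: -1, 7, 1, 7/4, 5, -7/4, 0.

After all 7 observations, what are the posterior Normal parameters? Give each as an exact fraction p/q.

obs 1: x=-1 → posterior Normal(-38/47, 36/47)
obs 2: x=7 → posterior Normal(102/67, 36/67)
obs 3: x=1 → posterior Normal(122/87, 12/29)
obs 4: x=7/4 → posterior Normal(157/107, 36/107)
obs 5: x=5 → posterior Normal(257/127, 36/127)
obs 6: x=-7/4 → posterior Normal(74/49, 12/49)
obs 7: x=0 → posterior Normal(222/167, 36/167)

mu_0=222/167, tau_0^2=36/167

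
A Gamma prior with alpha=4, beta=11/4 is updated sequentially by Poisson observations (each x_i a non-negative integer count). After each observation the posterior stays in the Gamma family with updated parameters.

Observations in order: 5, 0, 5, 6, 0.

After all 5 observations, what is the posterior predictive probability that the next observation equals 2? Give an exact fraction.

64491890766631899075469689753696/266335422555582049846649169921875

obs 1: x=5 → posterior Gamma(9, 15/4)
obs 2: x=0 → posterior Gamma(9, 19/4)
obs 3: x=5 → posterior Gamma(14, 23/4)
obs 4: x=6 → posterior Gamma(20, 27/4)
obs 5: x=0 → posterior Gamma(20, 31/4)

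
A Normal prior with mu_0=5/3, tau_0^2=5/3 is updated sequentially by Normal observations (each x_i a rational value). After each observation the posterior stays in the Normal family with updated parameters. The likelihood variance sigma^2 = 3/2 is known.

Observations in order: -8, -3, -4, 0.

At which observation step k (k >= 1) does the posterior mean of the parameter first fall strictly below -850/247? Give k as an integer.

obs 1: x=-8 → posterior Normal(-65/19, 15/19)
obs 2: x=-3 → posterior Normal(-95/29, 15/29)
obs 3: x=-4 → posterior Normal(-45/13, 5/13)
obs 4: x=0 → posterior Normal(-135/49, 15/49)

k = 3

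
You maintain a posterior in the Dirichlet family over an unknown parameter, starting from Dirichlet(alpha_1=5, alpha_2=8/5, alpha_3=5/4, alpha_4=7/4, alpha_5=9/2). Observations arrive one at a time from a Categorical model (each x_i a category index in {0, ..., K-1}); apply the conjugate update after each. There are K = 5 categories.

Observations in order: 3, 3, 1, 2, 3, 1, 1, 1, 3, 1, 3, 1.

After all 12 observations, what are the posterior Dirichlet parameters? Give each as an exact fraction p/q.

obs 1: x=3 → posterior Dirichlet(5, 8/5, 5/4, 11/4, 9/2)
obs 2: x=3 → posterior Dirichlet(5, 8/5, 5/4, 15/4, 9/2)
obs 3: x=1 → posterior Dirichlet(5, 13/5, 5/4, 15/4, 9/2)
obs 4: x=2 → posterior Dirichlet(5, 13/5, 9/4, 15/4, 9/2)
obs 5: x=3 → posterior Dirichlet(5, 13/5, 9/4, 19/4, 9/2)
obs 6: x=1 → posterior Dirichlet(5, 18/5, 9/4, 19/4, 9/2)
obs 7: x=1 → posterior Dirichlet(5, 23/5, 9/4, 19/4, 9/2)
obs 8: x=1 → posterior Dirichlet(5, 28/5, 9/4, 19/4, 9/2)
obs 9: x=3 → posterior Dirichlet(5, 28/5, 9/4, 23/4, 9/2)
obs 10: x=1 → posterior Dirichlet(5, 33/5, 9/4, 23/4, 9/2)
obs 11: x=3 → posterior Dirichlet(5, 33/5, 9/4, 27/4, 9/2)
obs 12: x=1 → posterior Dirichlet(5, 38/5, 9/4, 27/4, 9/2)

alpha_1=5, alpha_2=38/5, alpha_3=9/4, alpha_4=27/4, alpha_5=9/2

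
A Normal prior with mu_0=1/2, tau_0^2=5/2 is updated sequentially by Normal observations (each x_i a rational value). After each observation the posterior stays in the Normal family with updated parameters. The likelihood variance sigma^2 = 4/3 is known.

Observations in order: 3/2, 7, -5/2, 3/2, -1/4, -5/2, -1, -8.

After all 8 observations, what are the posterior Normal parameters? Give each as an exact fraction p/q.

mu_0=-239/512, tau_0^2=5/32

obs 1: x=3/2 → posterior Normal(53/46, 20/23)
obs 2: x=7 → posterior Normal(263/76, 10/19)
obs 3: x=-5/2 → posterior Normal(94/53, 20/53)
obs 4: x=3/2 → posterior Normal(233/136, 5/17)
obs 5: x=-1/4 → posterior Normal(451/332, 20/83)
obs 6: x=-5/2 → posterior Normal(43/56, 10/49)
obs 7: x=-1 → posterior Normal(241/452, 20/113)
obs 8: x=-8 → posterior Normal(-239/512, 5/32)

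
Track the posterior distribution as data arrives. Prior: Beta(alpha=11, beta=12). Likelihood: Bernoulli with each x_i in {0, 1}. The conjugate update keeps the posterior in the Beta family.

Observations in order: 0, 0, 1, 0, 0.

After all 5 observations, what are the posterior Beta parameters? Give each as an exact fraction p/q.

obs 1: x=0 → posterior Beta(11, 13)
obs 2: x=0 → posterior Beta(11, 14)
obs 3: x=1 → posterior Beta(12, 14)
obs 4: x=0 → posterior Beta(12, 15)
obs 5: x=0 → posterior Beta(12, 16)

alpha=12, beta=16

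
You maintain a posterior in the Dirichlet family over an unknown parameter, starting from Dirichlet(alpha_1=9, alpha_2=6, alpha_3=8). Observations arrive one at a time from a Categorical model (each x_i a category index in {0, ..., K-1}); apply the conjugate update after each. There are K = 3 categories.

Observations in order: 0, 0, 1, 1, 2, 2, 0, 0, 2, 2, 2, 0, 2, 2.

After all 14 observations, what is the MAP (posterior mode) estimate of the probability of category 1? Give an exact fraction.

obs 1: x=0 → posterior Dirichlet(10, 6, 8)
obs 2: x=0 → posterior Dirichlet(11, 6, 8)
obs 3: x=1 → posterior Dirichlet(11, 7, 8)
obs 4: x=1 → posterior Dirichlet(11, 8, 8)
obs 5: x=2 → posterior Dirichlet(11, 8, 9)
obs 6: x=2 → posterior Dirichlet(11, 8, 10)
obs 7: x=0 → posterior Dirichlet(12, 8, 10)
obs 8: x=0 → posterior Dirichlet(13, 8, 10)
obs 9: x=2 → posterior Dirichlet(13, 8, 11)
obs 10: x=2 → posterior Dirichlet(13, 8, 12)
obs 11: x=2 → posterior Dirichlet(13, 8, 13)
obs 12: x=0 → posterior Dirichlet(14, 8, 13)
obs 13: x=2 → posterior Dirichlet(14, 8, 14)
obs 14: x=2 → posterior Dirichlet(14, 8, 15)

7/34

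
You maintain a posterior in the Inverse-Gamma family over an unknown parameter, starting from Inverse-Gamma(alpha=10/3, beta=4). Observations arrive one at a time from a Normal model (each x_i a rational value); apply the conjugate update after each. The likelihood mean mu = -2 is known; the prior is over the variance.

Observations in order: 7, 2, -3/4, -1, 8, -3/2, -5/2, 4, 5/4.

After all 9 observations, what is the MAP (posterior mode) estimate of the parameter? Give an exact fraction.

obs 1: x=7 → posterior Inverse-Gamma(23/6, 89/2)
obs 2: x=2 → posterior Inverse-Gamma(13/3, 105/2)
obs 3: x=-3/4 → posterior Inverse-Gamma(29/6, 1705/32)
obs 4: x=-1 → posterior Inverse-Gamma(16/3, 1721/32)
obs 5: x=8 → posterior Inverse-Gamma(35/6, 3321/32)
obs 6: x=-3/2 → posterior Inverse-Gamma(19/3, 3325/32)
obs 7: x=-5/2 → posterior Inverse-Gamma(41/6, 3329/32)
obs 8: x=4 → posterior Inverse-Gamma(22/3, 3905/32)
obs 9: x=5/4 → posterior Inverse-Gamma(47/6, 2037/16)

6111/424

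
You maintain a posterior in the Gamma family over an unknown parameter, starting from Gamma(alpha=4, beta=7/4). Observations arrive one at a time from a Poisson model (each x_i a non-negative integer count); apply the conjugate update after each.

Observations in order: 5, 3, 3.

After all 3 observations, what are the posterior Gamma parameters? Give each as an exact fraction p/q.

obs 1: x=5 → posterior Gamma(9, 11/4)
obs 2: x=3 → posterior Gamma(12, 15/4)
obs 3: x=3 → posterior Gamma(15, 19/4)

alpha=15, beta=19/4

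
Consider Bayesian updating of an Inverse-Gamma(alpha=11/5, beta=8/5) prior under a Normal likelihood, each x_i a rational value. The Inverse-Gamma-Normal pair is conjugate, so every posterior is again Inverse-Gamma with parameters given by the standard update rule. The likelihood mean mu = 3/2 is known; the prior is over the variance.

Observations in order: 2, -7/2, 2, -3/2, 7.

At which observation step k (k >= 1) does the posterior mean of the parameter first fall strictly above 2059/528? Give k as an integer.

obs 1: x=2 → posterior Inverse-Gamma(27/10, 69/40)
obs 2: x=-7/2 → posterior Inverse-Gamma(16/5, 569/40)
obs 3: x=2 → posterior Inverse-Gamma(37/10, 287/20)
obs 4: x=-3/2 → posterior Inverse-Gamma(21/5, 377/20)
obs 5: x=7 → posterior Inverse-Gamma(47/10, 1359/40)

k = 2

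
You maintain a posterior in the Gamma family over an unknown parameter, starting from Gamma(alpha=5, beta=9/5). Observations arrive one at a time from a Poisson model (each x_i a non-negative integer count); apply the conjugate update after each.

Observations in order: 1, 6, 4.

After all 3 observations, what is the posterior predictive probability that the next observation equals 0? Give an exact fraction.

obs 1: x=1 → posterior Gamma(6, 14/5)
obs 2: x=6 → posterior Gamma(12, 19/5)
obs 3: x=4 → posterior Gamma(16, 24/5)

12116574790945106558976/250246473680347348787521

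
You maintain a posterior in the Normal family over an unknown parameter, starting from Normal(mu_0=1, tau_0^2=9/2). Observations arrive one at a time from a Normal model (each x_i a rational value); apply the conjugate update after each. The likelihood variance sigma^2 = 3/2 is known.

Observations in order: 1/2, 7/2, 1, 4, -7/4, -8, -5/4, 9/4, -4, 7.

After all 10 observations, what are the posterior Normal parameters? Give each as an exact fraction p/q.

mu_0=43/124, tau_0^2=9/62

obs 1: x=1/2 → posterior Normal(5/8, 9/8)
obs 2: x=7/2 → posterior Normal(13/7, 9/14)
obs 3: x=1 → posterior Normal(8/5, 9/20)
obs 4: x=4 → posterior Normal(28/13, 9/26)
obs 5: x=-7/4 → posterior Normal(91/64, 9/32)
obs 6: x=-8 → posterior Normal(-5/76, 9/38)
obs 7: x=-5/4 → posterior Normal(-5/22, 9/44)
obs 8: x=9/4 → posterior Normal(7/100, 9/50)
obs 9: x=-4 → posterior Normal(-41/112, 9/56)
obs 10: x=7 → posterior Normal(43/124, 9/62)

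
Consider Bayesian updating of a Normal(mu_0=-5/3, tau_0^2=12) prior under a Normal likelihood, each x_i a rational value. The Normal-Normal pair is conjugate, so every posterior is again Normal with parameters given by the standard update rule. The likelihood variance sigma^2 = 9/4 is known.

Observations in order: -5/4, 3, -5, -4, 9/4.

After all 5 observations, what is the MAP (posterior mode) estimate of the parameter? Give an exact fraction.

-85/83

obs 1: x=-5/4 → posterior Normal(-25/19, 36/19)
obs 2: x=3 → posterior Normal(23/35, 36/35)
obs 3: x=-5 → posterior Normal(-19/17, 12/17)
obs 4: x=-4 → posterior Normal(-121/67, 36/67)
obs 5: x=9/4 → posterior Normal(-85/83, 36/83)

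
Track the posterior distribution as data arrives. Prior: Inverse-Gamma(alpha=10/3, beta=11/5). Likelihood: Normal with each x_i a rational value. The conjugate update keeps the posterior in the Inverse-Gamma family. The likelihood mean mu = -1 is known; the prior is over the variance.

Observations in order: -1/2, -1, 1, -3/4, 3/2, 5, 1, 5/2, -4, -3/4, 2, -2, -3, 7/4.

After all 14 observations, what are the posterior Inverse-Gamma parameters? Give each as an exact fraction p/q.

obs 1: x=-1/2 → posterior Inverse-Gamma(23/6, 93/40)
obs 2: x=-1 → posterior Inverse-Gamma(13/3, 93/40)
obs 3: x=1 → posterior Inverse-Gamma(29/6, 173/40)
obs 4: x=-3/4 → posterior Inverse-Gamma(16/3, 697/160)
obs 5: x=3/2 → posterior Inverse-Gamma(35/6, 1197/160)
obs 6: x=5 → posterior Inverse-Gamma(19/3, 4077/160)
obs 7: x=1 → posterior Inverse-Gamma(41/6, 4397/160)
obs 8: x=5/2 → posterior Inverse-Gamma(22/3, 5377/160)
obs 9: x=-4 → posterior Inverse-Gamma(47/6, 6097/160)
obs 10: x=-3/4 → posterior Inverse-Gamma(25/3, 3051/80)
obs 11: x=2 → posterior Inverse-Gamma(53/6, 3411/80)
obs 12: x=-2 → posterior Inverse-Gamma(28/3, 3451/80)
obs 13: x=-3 → posterior Inverse-Gamma(59/6, 3611/80)
obs 14: x=7/4 → posterior Inverse-Gamma(31/3, 7827/160)

alpha=31/3, beta=7827/160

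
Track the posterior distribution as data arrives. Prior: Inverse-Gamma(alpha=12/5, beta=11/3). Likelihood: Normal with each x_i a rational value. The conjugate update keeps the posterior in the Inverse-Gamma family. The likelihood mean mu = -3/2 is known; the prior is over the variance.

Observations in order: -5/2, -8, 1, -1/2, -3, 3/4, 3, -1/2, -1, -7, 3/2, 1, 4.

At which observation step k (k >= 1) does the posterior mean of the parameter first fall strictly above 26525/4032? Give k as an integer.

obs 1: x=-5/2 → posterior Inverse-Gamma(29/10, 25/6)
obs 2: x=-8 → posterior Inverse-Gamma(17/5, 607/24)
obs 3: x=1 → posterior Inverse-Gamma(39/10, 341/12)
obs 4: x=-1/2 → posterior Inverse-Gamma(22/5, 347/12)
obs 5: x=-3 → posterior Inverse-Gamma(49/10, 721/24)
obs 6: x=3/4 → posterior Inverse-Gamma(27/5, 3127/96)
obs 7: x=3 → posterior Inverse-Gamma(59/10, 4099/96)
obs 8: x=-1/2 → posterior Inverse-Gamma(32/5, 4147/96)
obs 9: x=-1 → posterior Inverse-Gamma(69/10, 4159/96)
obs 10: x=-7 → posterior Inverse-Gamma(37/5, 5611/96)
obs 11: x=3/2 → posterior Inverse-Gamma(79/10, 6043/96)
obs 12: x=1 → posterior Inverse-Gamma(42/5, 6343/96)
obs 13: x=4 → posterior Inverse-Gamma(89/10, 7795/96)

k = 2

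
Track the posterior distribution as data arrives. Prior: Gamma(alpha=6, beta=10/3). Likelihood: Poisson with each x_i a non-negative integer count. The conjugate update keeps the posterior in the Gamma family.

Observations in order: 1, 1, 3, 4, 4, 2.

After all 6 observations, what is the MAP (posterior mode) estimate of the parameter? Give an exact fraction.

obs 1: x=1 → posterior Gamma(7, 13/3)
obs 2: x=1 → posterior Gamma(8, 16/3)
obs 3: x=3 → posterior Gamma(11, 19/3)
obs 4: x=4 → posterior Gamma(15, 22/3)
obs 5: x=4 → posterior Gamma(19, 25/3)
obs 6: x=2 → posterior Gamma(21, 28/3)

15/7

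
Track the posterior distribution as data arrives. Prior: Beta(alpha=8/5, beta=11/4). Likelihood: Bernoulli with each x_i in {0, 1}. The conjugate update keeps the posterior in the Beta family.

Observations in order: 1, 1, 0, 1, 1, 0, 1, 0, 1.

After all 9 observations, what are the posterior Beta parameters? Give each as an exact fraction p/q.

alpha=38/5, beta=23/4

obs 1: x=1 → posterior Beta(13/5, 11/4)
obs 2: x=1 → posterior Beta(18/5, 11/4)
obs 3: x=0 → posterior Beta(18/5, 15/4)
obs 4: x=1 → posterior Beta(23/5, 15/4)
obs 5: x=1 → posterior Beta(28/5, 15/4)
obs 6: x=0 → posterior Beta(28/5, 19/4)
obs 7: x=1 → posterior Beta(33/5, 19/4)
obs 8: x=0 → posterior Beta(33/5, 23/4)
obs 9: x=1 → posterior Beta(38/5, 23/4)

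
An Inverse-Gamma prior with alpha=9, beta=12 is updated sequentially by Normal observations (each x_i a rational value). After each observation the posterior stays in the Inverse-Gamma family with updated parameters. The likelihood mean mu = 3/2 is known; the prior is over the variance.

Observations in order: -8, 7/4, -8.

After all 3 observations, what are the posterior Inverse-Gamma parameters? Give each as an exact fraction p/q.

obs 1: x=-8 → posterior Inverse-Gamma(19/2, 457/8)
obs 2: x=7/4 → posterior Inverse-Gamma(10, 1829/32)
obs 3: x=-8 → posterior Inverse-Gamma(21/2, 3273/32)

alpha=21/2, beta=3273/32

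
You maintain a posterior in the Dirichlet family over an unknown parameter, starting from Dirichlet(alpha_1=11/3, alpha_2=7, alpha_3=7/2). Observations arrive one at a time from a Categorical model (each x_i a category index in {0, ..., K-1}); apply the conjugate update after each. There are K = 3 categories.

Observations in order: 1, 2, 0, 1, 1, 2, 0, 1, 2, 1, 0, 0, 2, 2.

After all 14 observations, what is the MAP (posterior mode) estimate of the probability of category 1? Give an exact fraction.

66/151

obs 1: x=1 → posterior Dirichlet(11/3, 8, 7/2)
obs 2: x=2 → posterior Dirichlet(11/3, 8, 9/2)
obs 3: x=0 → posterior Dirichlet(14/3, 8, 9/2)
obs 4: x=1 → posterior Dirichlet(14/3, 9, 9/2)
obs 5: x=1 → posterior Dirichlet(14/3, 10, 9/2)
obs 6: x=2 → posterior Dirichlet(14/3, 10, 11/2)
obs 7: x=0 → posterior Dirichlet(17/3, 10, 11/2)
obs 8: x=1 → posterior Dirichlet(17/3, 11, 11/2)
obs 9: x=2 → posterior Dirichlet(17/3, 11, 13/2)
obs 10: x=1 → posterior Dirichlet(17/3, 12, 13/2)
obs 11: x=0 → posterior Dirichlet(20/3, 12, 13/2)
obs 12: x=0 → posterior Dirichlet(23/3, 12, 13/2)
obs 13: x=2 → posterior Dirichlet(23/3, 12, 15/2)
obs 14: x=2 → posterior Dirichlet(23/3, 12, 17/2)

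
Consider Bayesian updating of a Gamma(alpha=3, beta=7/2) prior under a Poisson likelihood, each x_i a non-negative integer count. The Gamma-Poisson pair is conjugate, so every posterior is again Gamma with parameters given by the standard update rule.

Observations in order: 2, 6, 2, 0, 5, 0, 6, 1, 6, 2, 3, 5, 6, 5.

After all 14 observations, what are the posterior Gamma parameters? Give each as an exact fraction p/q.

alpha=52, beta=35/2

obs 1: x=2 → posterior Gamma(5, 9/2)
obs 2: x=6 → posterior Gamma(11, 11/2)
obs 3: x=2 → posterior Gamma(13, 13/2)
obs 4: x=0 → posterior Gamma(13, 15/2)
obs 5: x=5 → posterior Gamma(18, 17/2)
obs 6: x=0 → posterior Gamma(18, 19/2)
obs 7: x=6 → posterior Gamma(24, 21/2)
obs 8: x=1 → posterior Gamma(25, 23/2)
obs 9: x=6 → posterior Gamma(31, 25/2)
obs 10: x=2 → posterior Gamma(33, 27/2)
obs 11: x=3 → posterior Gamma(36, 29/2)
obs 12: x=5 → posterior Gamma(41, 31/2)
obs 13: x=6 → posterior Gamma(47, 33/2)
obs 14: x=5 → posterior Gamma(52, 35/2)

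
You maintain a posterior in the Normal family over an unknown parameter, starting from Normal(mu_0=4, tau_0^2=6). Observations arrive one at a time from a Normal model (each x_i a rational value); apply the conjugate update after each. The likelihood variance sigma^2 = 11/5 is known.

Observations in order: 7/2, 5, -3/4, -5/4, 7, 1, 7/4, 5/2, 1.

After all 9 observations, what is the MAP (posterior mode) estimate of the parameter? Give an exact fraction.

1273/562

obs 1: x=7/2 → posterior Normal(149/41, 66/41)
obs 2: x=5 → posterior Normal(299/71, 66/71)
obs 3: x=-3/4 → posterior Normal(553/202, 66/101)
obs 4: x=-5/4 → posterior Normal(239/131, 66/131)
obs 5: x=7 → posterior Normal(449/161, 66/161)
obs 6: x=1 → posterior Normal(479/191, 66/191)
obs 7: x=7/4 → posterior Normal(1063/442, 66/221)
obs 8: x=5/2 → posterior Normal(1213/502, 66/251)
obs 9: x=1 → posterior Normal(1273/562, 66/281)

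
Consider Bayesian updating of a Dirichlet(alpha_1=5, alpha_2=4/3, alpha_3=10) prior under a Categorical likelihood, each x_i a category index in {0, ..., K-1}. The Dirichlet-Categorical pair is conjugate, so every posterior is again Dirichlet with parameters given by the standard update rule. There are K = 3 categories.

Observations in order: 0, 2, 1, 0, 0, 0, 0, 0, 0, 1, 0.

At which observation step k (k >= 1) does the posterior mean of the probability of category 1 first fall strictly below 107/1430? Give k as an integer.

k = 2

obs 1: x=0 → posterior Dirichlet(6, 4/3, 10)
obs 2: x=2 → posterior Dirichlet(6, 4/3, 11)
obs 3: x=1 → posterior Dirichlet(6, 7/3, 11)
obs 4: x=0 → posterior Dirichlet(7, 7/3, 11)
obs 5: x=0 → posterior Dirichlet(8, 7/3, 11)
obs 6: x=0 → posterior Dirichlet(9, 7/3, 11)
obs 7: x=0 → posterior Dirichlet(10, 7/3, 11)
obs 8: x=0 → posterior Dirichlet(11, 7/3, 11)
obs 9: x=0 → posterior Dirichlet(12, 7/3, 11)
obs 10: x=1 → posterior Dirichlet(12, 10/3, 11)
obs 11: x=0 → posterior Dirichlet(13, 10/3, 11)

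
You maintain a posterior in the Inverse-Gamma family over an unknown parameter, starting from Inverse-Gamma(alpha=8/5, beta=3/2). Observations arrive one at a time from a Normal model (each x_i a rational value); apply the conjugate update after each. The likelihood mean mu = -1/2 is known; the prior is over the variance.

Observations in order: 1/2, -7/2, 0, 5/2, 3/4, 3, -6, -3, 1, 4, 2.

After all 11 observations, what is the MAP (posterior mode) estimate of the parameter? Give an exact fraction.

8105/1296

obs 1: x=1/2 → posterior Inverse-Gamma(21/10, 2)
obs 2: x=-7/2 → posterior Inverse-Gamma(13/5, 13/2)
obs 3: x=0 → posterior Inverse-Gamma(31/10, 53/8)
obs 4: x=5/2 → posterior Inverse-Gamma(18/5, 89/8)
obs 5: x=3/4 → posterior Inverse-Gamma(41/10, 381/32)
obs 6: x=3 → posterior Inverse-Gamma(23/5, 577/32)
obs 7: x=-6 → posterior Inverse-Gamma(51/10, 1061/32)
obs 8: x=-3 → posterior Inverse-Gamma(28/5, 1161/32)
obs 9: x=1 → posterior Inverse-Gamma(61/10, 1197/32)
obs 10: x=4 → posterior Inverse-Gamma(33/5, 1521/32)
obs 11: x=2 → posterior Inverse-Gamma(71/10, 1621/32)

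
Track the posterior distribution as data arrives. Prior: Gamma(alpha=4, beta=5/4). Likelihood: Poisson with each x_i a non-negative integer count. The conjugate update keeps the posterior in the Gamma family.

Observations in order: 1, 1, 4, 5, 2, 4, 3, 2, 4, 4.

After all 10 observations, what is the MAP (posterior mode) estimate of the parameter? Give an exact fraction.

44/15

obs 1: x=1 → posterior Gamma(5, 9/4)
obs 2: x=1 → posterior Gamma(6, 13/4)
obs 3: x=4 → posterior Gamma(10, 17/4)
obs 4: x=5 → posterior Gamma(15, 21/4)
obs 5: x=2 → posterior Gamma(17, 25/4)
obs 6: x=4 → posterior Gamma(21, 29/4)
obs 7: x=3 → posterior Gamma(24, 33/4)
obs 8: x=2 → posterior Gamma(26, 37/4)
obs 9: x=4 → posterior Gamma(30, 41/4)
obs 10: x=4 → posterior Gamma(34, 45/4)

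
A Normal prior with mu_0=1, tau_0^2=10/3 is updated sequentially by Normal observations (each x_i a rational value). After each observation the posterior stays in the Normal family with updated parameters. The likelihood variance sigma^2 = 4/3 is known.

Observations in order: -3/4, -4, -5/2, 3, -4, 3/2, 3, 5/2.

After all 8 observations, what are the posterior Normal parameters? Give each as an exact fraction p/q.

mu_0=-17/168, tau_0^2=10/63

obs 1: x=-3/4 → posterior Normal(-1/4, 20/21)
obs 2: x=-4 → posterior Normal(-29/16, 5/9)
obs 3: x=-5/2 → posterior Normal(-137/68, 20/51)
obs 4: x=3 → posterior Normal(-7/8, 10/33)
obs 5: x=-4 → posterior Normal(-157/108, 20/81)
obs 6: x=3/2 → posterior Normal(-127/128, 5/24)
obs 7: x=3 → posterior Normal(-67/148, 20/111)
obs 8: x=5/2 → posterior Normal(-17/168, 10/63)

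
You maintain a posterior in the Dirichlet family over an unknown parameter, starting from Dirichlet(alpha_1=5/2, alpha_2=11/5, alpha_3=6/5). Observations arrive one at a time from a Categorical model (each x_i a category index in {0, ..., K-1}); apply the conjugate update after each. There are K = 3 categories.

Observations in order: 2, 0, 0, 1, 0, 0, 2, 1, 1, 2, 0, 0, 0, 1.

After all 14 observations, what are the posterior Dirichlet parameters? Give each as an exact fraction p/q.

alpha_1=19/2, alpha_2=31/5, alpha_3=21/5

obs 1: x=2 → posterior Dirichlet(5/2, 11/5, 11/5)
obs 2: x=0 → posterior Dirichlet(7/2, 11/5, 11/5)
obs 3: x=0 → posterior Dirichlet(9/2, 11/5, 11/5)
obs 4: x=1 → posterior Dirichlet(9/2, 16/5, 11/5)
obs 5: x=0 → posterior Dirichlet(11/2, 16/5, 11/5)
obs 6: x=0 → posterior Dirichlet(13/2, 16/5, 11/5)
obs 7: x=2 → posterior Dirichlet(13/2, 16/5, 16/5)
obs 8: x=1 → posterior Dirichlet(13/2, 21/5, 16/5)
obs 9: x=1 → posterior Dirichlet(13/2, 26/5, 16/5)
obs 10: x=2 → posterior Dirichlet(13/2, 26/5, 21/5)
obs 11: x=0 → posterior Dirichlet(15/2, 26/5, 21/5)
obs 12: x=0 → posterior Dirichlet(17/2, 26/5, 21/5)
obs 13: x=0 → posterior Dirichlet(19/2, 26/5, 21/5)
obs 14: x=1 → posterior Dirichlet(19/2, 31/5, 21/5)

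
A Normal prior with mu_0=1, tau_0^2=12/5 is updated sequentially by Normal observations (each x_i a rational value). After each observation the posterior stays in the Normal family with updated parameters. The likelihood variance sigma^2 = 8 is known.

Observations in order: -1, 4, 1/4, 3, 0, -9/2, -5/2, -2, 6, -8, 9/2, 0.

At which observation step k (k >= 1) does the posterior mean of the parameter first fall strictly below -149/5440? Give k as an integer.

obs 1: x=-1 → posterior Normal(7/13, 24/13)
obs 2: x=4 → posterior Normal(19/16, 3/2)
obs 3: x=1/4 → posterior Normal(79/76, 24/19)
obs 4: x=3 → posterior Normal(115/88, 12/11)
obs 5: x=0 → posterior Normal(23/20, 24/25)
obs 6: x=-9/2 → posterior Normal(61/112, 6/7)
obs 7: x=-5/2 → posterior Normal(1/4, 24/31)
obs 8: x=-2 → posterior Normal(7/136, 12/17)
obs 9: x=6 → posterior Normal(79/148, 24/37)
obs 10: x=-8 → posterior Normal(-17/160, 3/5)
obs 11: x=9/2 → posterior Normal(37/172, 24/43)
obs 12: x=0 → posterior Normal(37/184, 12/23)

k = 10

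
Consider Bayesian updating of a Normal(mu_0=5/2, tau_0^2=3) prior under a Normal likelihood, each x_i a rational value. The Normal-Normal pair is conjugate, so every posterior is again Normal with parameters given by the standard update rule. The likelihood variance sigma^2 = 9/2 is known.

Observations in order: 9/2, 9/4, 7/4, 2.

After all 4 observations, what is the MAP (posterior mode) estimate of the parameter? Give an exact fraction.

obs 1: x=9/2 → posterior Normal(33/10, 9/5)
obs 2: x=9/4 → posterior Normal(3, 9/7)
obs 3: x=7/4 → posterior Normal(49/18, 1)
obs 4: x=2 → posterior Normal(57/22, 9/11)

57/22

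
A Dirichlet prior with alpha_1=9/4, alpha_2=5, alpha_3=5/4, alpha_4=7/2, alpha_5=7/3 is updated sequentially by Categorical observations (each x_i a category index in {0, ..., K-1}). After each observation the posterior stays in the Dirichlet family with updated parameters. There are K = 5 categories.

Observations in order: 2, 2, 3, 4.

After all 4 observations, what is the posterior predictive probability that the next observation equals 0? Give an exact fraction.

obs 1: x=2 → posterior Dirichlet(9/4, 5, 9/4, 7/2, 7/3)
obs 2: x=2 → posterior Dirichlet(9/4, 5, 13/4, 7/2, 7/3)
obs 3: x=3 → posterior Dirichlet(9/4, 5, 13/4, 9/2, 7/3)
obs 4: x=4 → posterior Dirichlet(9/4, 5, 13/4, 9/2, 10/3)

27/220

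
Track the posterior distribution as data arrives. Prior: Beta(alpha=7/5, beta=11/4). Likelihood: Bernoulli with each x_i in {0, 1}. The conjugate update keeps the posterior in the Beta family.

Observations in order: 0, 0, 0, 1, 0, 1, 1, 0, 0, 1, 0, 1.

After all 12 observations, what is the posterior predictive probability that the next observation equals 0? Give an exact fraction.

195/323

obs 1: x=0 → posterior Beta(7/5, 15/4)
obs 2: x=0 → posterior Beta(7/5, 19/4)
obs 3: x=0 → posterior Beta(7/5, 23/4)
obs 4: x=1 → posterior Beta(12/5, 23/4)
obs 5: x=0 → posterior Beta(12/5, 27/4)
obs 6: x=1 → posterior Beta(17/5, 27/4)
obs 7: x=1 → posterior Beta(22/5, 27/4)
obs 8: x=0 → posterior Beta(22/5, 31/4)
obs 9: x=0 → posterior Beta(22/5, 35/4)
obs 10: x=1 → posterior Beta(27/5, 35/4)
obs 11: x=0 → posterior Beta(27/5, 39/4)
obs 12: x=1 → posterior Beta(32/5, 39/4)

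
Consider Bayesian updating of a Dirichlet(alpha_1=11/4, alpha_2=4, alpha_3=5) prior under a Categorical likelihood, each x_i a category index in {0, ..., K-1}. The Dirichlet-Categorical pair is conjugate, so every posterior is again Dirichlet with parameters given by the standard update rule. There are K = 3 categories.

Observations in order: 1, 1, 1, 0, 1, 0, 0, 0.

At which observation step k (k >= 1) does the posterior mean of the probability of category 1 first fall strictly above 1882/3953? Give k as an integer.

obs 1: x=1 → posterior Dirichlet(11/4, 5, 5)
obs 2: x=1 → posterior Dirichlet(11/4, 6, 5)
obs 3: x=1 → posterior Dirichlet(11/4, 7, 5)
obs 4: x=0 → posterior Dirichlet(15/4, 7, 5)
obs 5: x=1 → posterior Dirichlet(15/4, 8, 5)
obs 6: x=0 → posterior Dirichlet(19/4, 8, 5)
obs 7: x=0 → posterior Dirichlet(23/4, 8, 5)
obs 8: x=0 → posterior Dirichlet(27/4, 8, 5)

k = 5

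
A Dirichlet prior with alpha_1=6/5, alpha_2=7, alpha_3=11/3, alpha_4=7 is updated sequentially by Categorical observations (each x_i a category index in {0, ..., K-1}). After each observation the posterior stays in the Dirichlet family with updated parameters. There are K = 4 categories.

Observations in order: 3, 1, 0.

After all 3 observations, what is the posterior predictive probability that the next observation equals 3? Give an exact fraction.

obs 1: x=3 → posterior Dirichlet(6/5, 7, 11/3, 8)
obs 2: x=1 → posterior Dirichlet(6/5, 8, 11/3, 8)
obs 3: x=0 → posterior Dirichlet(11/5, 8, 11/3, 8)

15/41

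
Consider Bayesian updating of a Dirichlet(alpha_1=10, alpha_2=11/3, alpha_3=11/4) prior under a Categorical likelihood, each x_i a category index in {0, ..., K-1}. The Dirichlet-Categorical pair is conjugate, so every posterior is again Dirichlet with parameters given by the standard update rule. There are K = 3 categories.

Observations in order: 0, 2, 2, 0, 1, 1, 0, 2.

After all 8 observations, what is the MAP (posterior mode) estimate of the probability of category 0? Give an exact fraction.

144/257

obs 1: x=0 → posterior Dirichlet(11, 11/3, 11/4)
obs 2: x=2 → posterior Dirichlet(11, 11/3, 15/4)
obs 3: x=2 → posterior Dirichlet(11, 11/3, 19/4)
obs 4: x=0 → posterior Dirichlet(12, 11/3, 19/4)
obs 5: x=1 → posterior Dirichlet(12, 14/3, 19/4)
obs 6: x=1 → posterior Dirichlet(12, 17/3, 19/4)
obs 7: x=0 → posterior Dirichlet(13, 17/3, 19/4)
obs 8: x=2 → posterior Dirichlet(13, 17/3, 23/4)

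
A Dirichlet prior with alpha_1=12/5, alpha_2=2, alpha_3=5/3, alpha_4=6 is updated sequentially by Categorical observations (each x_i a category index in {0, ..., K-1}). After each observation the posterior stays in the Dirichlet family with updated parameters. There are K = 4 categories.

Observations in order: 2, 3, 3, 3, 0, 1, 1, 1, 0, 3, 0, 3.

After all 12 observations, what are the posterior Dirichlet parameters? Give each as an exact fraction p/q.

alpha_1=27/5, alpha_2=5, alpha_3=8/3, alpha_4=11

obs 1: x=2 → posterior Dirichlet(12/5, 2, 8/3, 6)
obs 2: x=3 → posterior Dirichlet(12/5, 2, 8/3, 7)
obs 3: x=3 → posterior Dirichlet(12/5, 2, 8/3, 8)
obs 4: x=3 → posterior Dirichlet(12/5, 2, 8/3, 9)
obs 5: x=0 → posterior Dirichlet(17/5, 2, 8/3, 9)
obs 6: x=1 → posterior Dirichlet(17/5, 3, 8/3, 9)
obs 7: x=1 → posterior Dirichlet(17/5, 4, 8/3, 9)
obs 8: x=1 → posterior Dirichlet(17/5, 5, 8/3, 9)
obs 9: x=0 → posterior Dirichlet(22/5, 5, 8/3, 9)
obs 10: x=3 → posterior Dirichlet(22/5, 5, 8/3, 10)
obs 11: x=0 → posterior Dirichlet(27/5, 5, 8/3, 10)
obs 12: x=3 → posterior Dirichlet(27/5, 5, 8/3, 11)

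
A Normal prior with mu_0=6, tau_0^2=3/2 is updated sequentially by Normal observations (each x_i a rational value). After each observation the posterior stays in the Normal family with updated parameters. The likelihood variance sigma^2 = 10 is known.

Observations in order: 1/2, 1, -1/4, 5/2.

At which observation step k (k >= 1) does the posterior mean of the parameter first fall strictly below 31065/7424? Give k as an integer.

k = 4

obs 1: x=1/2 → posterior Normal(243/46, 30/23)
obs 2: x=1 → posterior Normal(249/52, 15/13)
obs 3: x=-1/4 → posterior Normal(495/116, 30/29)
obs 4: x=5/2 → posterior Normal(525/128, 15/16)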